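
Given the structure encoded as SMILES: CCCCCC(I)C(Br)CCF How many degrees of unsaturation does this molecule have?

0

Molecular formula: C9H17BrFI.
DoU = (2C + 2 + N − H − X) / 2, where X is the halogen count and O/S are ignored.
    = (2·9 + 2 + 0 − 17 − 3) / 2 = 0 / 2 = 0.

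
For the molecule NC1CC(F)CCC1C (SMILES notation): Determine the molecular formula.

Walk through each heavy atom and fill implicit hydrogens from standard valence (C 4, N 3, O 2, S 2, halogen 1):
  atom 1: N, bond orders sum to 1 (valence 3) → 2 H
  atom 2: C, bond orders sum to 3 (valence 4) → 1 H
  atom 3: C, bond orders sum to 2 (valence 4) → 2 H
  atom 4: C, bond orders sum to 3 (valence 4) → 1 H
  atom 5: F (halogen, monovalent) → 0 H
  atom 6: C, bond orders sum to 2 (valence 4) → 2 H
  atom 7: C, bond orders sum to 2 (valence 4) → 2 H
  atom 8: C, bond orders sum to 3 (valence 4) → 1 H
  atom 9: C, bond orders sum to 1 (valence 4) → 3 H
Totals → C:7, H:14, F:1, N:1.

C7H14FN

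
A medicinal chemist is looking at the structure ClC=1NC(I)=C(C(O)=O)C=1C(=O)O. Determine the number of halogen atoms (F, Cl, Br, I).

Halogen atoms appear at heavy-atom positions 1, 5 (1×Cl, 1×I).
Other groups present: 2 carboxylic acid.
Halogen count: 2.

2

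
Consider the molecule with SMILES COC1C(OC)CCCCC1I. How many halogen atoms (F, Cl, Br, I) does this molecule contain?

1

Halogen atoms appear at heavy-atom position 12 (1×I).
Other groups present: 2 ether.
Halogen count: 1.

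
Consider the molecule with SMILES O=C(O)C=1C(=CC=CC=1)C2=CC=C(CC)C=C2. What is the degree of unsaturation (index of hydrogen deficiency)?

9

Degree of unsaturation = (number of rings) + (number of π bonds).
Ring closures in the SMILES: 2.
π bonds: 7 double bonds (each 1 DoU) → 7 DoU from unsaturation.
Total DoU = 2 + 7 = 9.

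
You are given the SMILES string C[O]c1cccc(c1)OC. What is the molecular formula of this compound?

C8H10O2

Walk through each heavy atom and fill implicit hydrogens from standard valence (C 4, N 3, O 2, S 2, halogen 1); for lowercase aromatic atoms, an aromatic c carries 1 H when it has two neighbours and 0 H with three, and aromatic n carries 0 H:
  atom 1: C, bond orders sum to 1 (valence 4) → 3 H
  atom 2: O with explicit H count 0
  atom 3: aromatic c, 3 neighbours → 0 H
  atom 4: aromatic c, 2 neighbours → 1 H
  atom 5: aromatic c, 2 neighbours → 1 H
  atom 6: aromatic c, 2 neighbours → 1 H
  atom 7: aromatic c, 3 neighbours → 0 H
  atom 8: aromatic c, 2 neighbours → 1 H
  atom 9: O, bond orders sum to 2 (valence 2) → 0 H
  atom 10: C, bond orders sum to 1 (valence 4) → 3 H
Totals → C:8, H:10, O:2.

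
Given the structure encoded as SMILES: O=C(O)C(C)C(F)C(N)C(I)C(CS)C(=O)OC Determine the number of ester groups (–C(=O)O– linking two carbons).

1

The ester motif appears at heavy-atom position 15 in the SMILES.
Other groups present: 1 carboxylic acid, 1 primary amine, 1 thiol.
Ester count: 1.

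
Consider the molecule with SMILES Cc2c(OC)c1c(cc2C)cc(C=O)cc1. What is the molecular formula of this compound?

Walk through each heavy atom and fill implicit hydrogens from standard valence (C 4, N 3, O 2, S 2, halogen 1); for lowercase aromatic atoms, an aromatic c carries 1 H when it has two neighbours and 0 H with three, and aromatic n carries 0 H:
  atom 1: C, bond orders sum to 1 (valence 4) → 3 H
  atom 2: aromatic c, 3 neighbours → 0 H
  atom 3: aromatic c, 3 neighbours → 0 H
  atom 4: O, bond orders sum to 2 (valence 2) → 0 H
  atom 5: C, bond orders sum to 1 (valence 4) → 3 H
  atom 6: aromatic c, 3 neighbours → 0 H
  atom 7: aromatic c, 3 neighbours → 0 H
  atom 8: aromatic c, 2 neighbours → 1 H
  atom 9: aromatic c, 3 neighbours → 0 H
  atom 10: C, bond orders sum to 1 (valence 4) → 3 H
  atom 11: aromatic c, 2 neighbours → 1 H
  atom 12: aromatic c, 3 neighbours → 0 H
  atom 13: C, bond orders sum to 3 (valence 4) → 1 H
  atom 14: O, bond orders sum to 2 (valence 2) → 0 H
  atom 15: aromatic c, 2 neighbours → 1 H
  atom 16: aromatic c, 2 neighbours → 1 H
Totals → C:14, H:14, O:2.
In Hill order: C14H14O2.

C14H14O2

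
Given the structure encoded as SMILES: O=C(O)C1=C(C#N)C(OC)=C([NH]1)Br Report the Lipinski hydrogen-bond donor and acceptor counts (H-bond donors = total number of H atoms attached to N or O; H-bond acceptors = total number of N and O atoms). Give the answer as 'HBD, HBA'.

Donors: find every N or O and count the H atoms it carries.
  atom 1 (O): bond orders sum to 2 → 0 H
  atom 3 (O): bond orders sum to 1 → 1 H
  atom 7 (N): bond orders sum to 3 → 0 H
  atom 9 (O): bond orders sum to 2 → 0 H
  atom 12 (N): bond orders sum to 2 → 1 H
Lipinski HBD = 2.
Acceptors: N atoms = 2, O atoms = 3 → HBA = 5.

2, 5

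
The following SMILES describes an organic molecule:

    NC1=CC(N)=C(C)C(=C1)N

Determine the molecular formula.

Walk through each heavy atom and fill implicit hydrogens from standard valence (C 4, N 3, O 2, S 2, halogen 1):
  atom 1: N, bond orders sum to 1 (valence 3) → 2 H
  atom 2: C, bond orders sum to 4 (valence 4) → 0 H
  atom 3: C, bond orders sum to 3 (valence 4) → 1 H
  atom 4: C, bond orders sum to 4 (valence 4) → 0 H
  atom 5: N, bond orders sum to 1 (valence 3) → 2 H
  atom 6: C, bond orders sum to 4 (valence 4) → 0 H
  atom 7: C, bond orders sum to 1 (valence 4) → 3 H
  atom 8: C, bond orders sum to 4 (valence 4) → 0 H
  atom 9: C, bond orders sum to 3 (valence 4) → 1 H
  atom 10: N, bond orders sum to 1 (valence 3) → 2 H
Totals → C:7, H:11, N:3.

C7H11N3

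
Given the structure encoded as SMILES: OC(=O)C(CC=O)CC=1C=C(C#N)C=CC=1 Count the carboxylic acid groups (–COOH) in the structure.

The carboxylic acid motif appears at heavy-atom position 2 in the SMILES.
Other groups present: 1 aldehyde, 1 nitrile.
Carboxylic acid count: 1.

1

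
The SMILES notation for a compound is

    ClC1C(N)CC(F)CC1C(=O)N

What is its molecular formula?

Walk through each heavy atom and fill implicit hydrogens from standard valence (C 4, N 3, O 2, S 2, halogen 1):
  atom 1: Cl (halogen, monovalent) → 0 H
  atom 2: C, bond orders sum to 3 (valence 4) → 1 H
  atom 3: C, bond orders sum to 3 (valence 4) → 1 H
  atom 4: N, bond orders sum to 1 (valence 3) → 2 H
  atom 5: C, bond orders sum to 2 (valence 4) → 2 H
  atom 6: C, bond orders sum to 3 (valence 4) → 1 H
  atom 7: F (halogen, monovalent) → 0 H
  atom 8: C, bond orders sum to 2 (valence 4) → 2 H
  atom 9: C, bond orders sum to 3 (valence 4) → 1 H
  atom 10: C, bond orders sum to 4 (valence 4) → 0 H
  atom 11: O, bond orders sum to 2 (valence 2) → 0 H
  atom 12: N, bond orders sum to 1 (valence 3) → 2 H
Totals → C:7, H:12, Cl:1, F:1, N:2, O:1.

C7H12ClFN2O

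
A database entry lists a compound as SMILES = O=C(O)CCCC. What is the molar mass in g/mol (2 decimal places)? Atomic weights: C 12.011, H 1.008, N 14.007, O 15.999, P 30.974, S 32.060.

102.13 g/mol

First, the molecular formula is C5H10O2 (counting implicit H from valence).
  C: 5 × 12.011 = 60.055
  H: 10 × 1.008 = 10.080
  O: 2 × 15.999 = 31.998
Sum: 5×12.011 + 10×1.008 + 2×15.999 = 102.133 → 102.13 g/mol.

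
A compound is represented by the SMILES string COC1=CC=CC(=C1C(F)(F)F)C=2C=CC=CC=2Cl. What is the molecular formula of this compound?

C14H10ClF3O

Walk through each heavy atom and fill implicit hydrogens from standard valence (C 4, N 3, O 2, S 2, halogen 1):
  atom 1: C, bond orders sum to 1 (valence 4) → 3 H
  atom 2: O, bond orders sum to 2 (valence 2) → 0 H
  atom 3: C, bond orders sum to 4 (valence 4) → 0 H
  atom 4: C, bond orders sum to 3 (valence 4) → 1 H
  atom 5: C, bond orders sum to 3 (valence 4) → 1 H
  atom 6: C, bond orders sum to 3 (valence 4) → 1 H
  atom 7: C, bond orders sum to 4 (valence 4) → 0 H
  atom 8: C, bond orders sum to 4 (valence 4) → 0 H
  atom 9: C, bond orders sum to 4 (valence 4) → 0 H
  atom 10: F (halogen, monovalent) → 0 H
  atom 11: F (halogen, monovalent) → 0 H
  atom 12: F (halogen, monovalent) → 0 H
  atom 13: C, bond orders sum to 4 (valence 4) → 0 H
  atom 14: C, bond orders sum to 3 (valence 4) → 1 H
  atom 15: C, bond orders sum to 3 (valence 4) → 1 H
  atom 16: C, bond orders sum to 3 (valence 4) → 1 H
  atom 17: C, bond orders sum to 3 (valence 4) → 1 H
  atom 18: C, bond orders sum to 4 (valence 4) → 0 H
  atom 19: Cl (halogen, monovalent) → 0 H
Totals → C:14, H:10, Cl:1, F:3, O:1.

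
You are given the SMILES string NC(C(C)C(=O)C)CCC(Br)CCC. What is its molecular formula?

C11H22BrNO

Walk through each heavy atom and fill implicit hydrogens from standard valence (C 4, N 3, O 2, S 2, halogen 1):
  atom 1: N, bond orders sum to 1 (valence 3) → 2 H
  atom 2: C, bond orders sum to 3 (valence 4) → 1 H
  atom 3: C, bond orders sum to 3 (valence 4) → 1 H
  atom 4: C, bond orders sum to 1 (valence 4) → 3 H
  atom 5: C, bond orders sum to 4 (valence 4) → 0 H
  atom 6: O, bond orders sum to 2 (valence 2) → 0 H
  atom 7: C, bond orders sum to 1 (valence 4) → 3 H
  atom 8: C, bond orders sum to 2 (valence 4) → 2 H
  atom 9: C, bond orders sum to 2 (valence 4) → 2 H
  atom 10: C, bond orders sum to 3 (valence 4) → 1 H
  atom 11: Br (halogen, monovalent) → 0 H
  atom 12: C, bond orders sum to 2 (valence 4) → 2 H
  atom 13: C, bond orders sum to 2 (valence 4) → 2 H
  atom 14: C, bond orders sum to 1 (valence 4) → 3 H
Totals → C:11, H:22, Br:1, N:1, O:1.
In Hill order: C11H22BrNO.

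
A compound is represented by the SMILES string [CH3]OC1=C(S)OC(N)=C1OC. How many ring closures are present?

In SMILES, each pair of matching ring-closure digits denotes one ring-closing bond; the number of such bonds equals the number of independent rings.
Ring-closure bonds here: 1.

1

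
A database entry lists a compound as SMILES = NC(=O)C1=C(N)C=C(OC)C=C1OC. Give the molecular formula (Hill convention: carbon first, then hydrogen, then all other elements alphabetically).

C9H12N2O3

Walk through each heavy atom and fill implicit hydrogens from standard valence (C 4, N 3, O 2, S 2, halogen 1):
  atom 1: N, bond orders sum to 1 (valence 3) → 2 H
  atom 2: C, bond orders sum to 4 (valence 4) → 0 H
  atom 3: O, bond orders sum to 2 (valence 2) → 0 H
  atom 4: C, bond orders sum to 4 (valence 4) → 0 H
  atom 5: C, bond orders sum to 4 (valence 4) → 0 H
  atom 6: N, bond orders sum to 1 (valence 3) → 2 H
  atom 7: C, bond orders sum to 3 (valence 4) → 1 H
  atom 8: C, bond orders sum to 4 (valence 4) → 0 H
  atom 9: O, bond orders sum to 2 (valence 2) → 0 H
  atom 10: C, bond orders sum to 1 (valence 4) → 3 H
  atom 11: C, bond orders sum to 3 (valence 4) → 1 H
  atom 12: C, bond orders sum to 4 (valence 4) → 0 H
  atom 13: O, bond orders sum to 2 (valence 2) → 0 H
  atom 14: C, bond orders sum to 1 (valence 4) → 3 H
Totals → C:9, H:12, N:2, O:3.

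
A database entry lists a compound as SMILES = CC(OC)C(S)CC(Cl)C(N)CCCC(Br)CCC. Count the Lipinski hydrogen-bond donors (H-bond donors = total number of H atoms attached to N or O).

Donors: find every N or O and count the H atoms it carries.
  atom 3 (O): bond orders sum to 2 → 0 H
  atom 11 (N): bond orders sum to 1 → 2 H
Lipinski HBD = 2.

2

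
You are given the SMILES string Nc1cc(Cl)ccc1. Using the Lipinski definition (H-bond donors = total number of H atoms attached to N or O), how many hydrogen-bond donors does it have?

Donors: find every N or O and count the H atoms it carries.
  atom 1 (N): bond orders sum to 1 → 2 H
Lipinski HBD = 2.

2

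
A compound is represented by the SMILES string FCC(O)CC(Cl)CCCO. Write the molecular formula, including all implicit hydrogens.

C7H14ClFO2

Walk through each heavy atom and fill implicit hydrogens from standard valence (C 4, N 3, O 2, S 2, halogen 1):
  atom 1: F (halogen, monovalent) → 0 H
  atom 2: C, bond orders sum to 2 (valence 4) → 2 H
  atom 3: C, bond orders sum to 3 (valence 4) → 1 H
  atom 4: O, bond orders sum to 1 (valence 2) → 1 H
  atom 5: C, bond orders sum to 2 (valence 4) → 2 H
  atom 6: C, bond orders sum to 3 (valence 4) → 1 H
  atom 7: Cl (halogen, monovalent) → 0 H
  atom 8: C, bond orders sum to 2 (valence 4) → 2 H
  atom 9: C, bond orders sum to 2 (valence 4) → 2 H
  atom 10: C, bond orders sum to 2 (valence 4) → 2 H
  atom 11: O, bond orders sum to 1 (valence 2) → 1 H
Totals → C:7, H:14, Cl:1, F:1, O:2.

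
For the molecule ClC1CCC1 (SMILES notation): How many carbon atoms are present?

4

Count every carbon token in the SMILES (each C, including those in ring-closure positions and inside branches).
Carbon count: 4.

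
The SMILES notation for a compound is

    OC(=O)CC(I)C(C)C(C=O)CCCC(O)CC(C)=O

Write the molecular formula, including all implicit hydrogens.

Walk through each heavy atom and fill implicit hydrogens from standard valence (C 4, N 3, O 2, S 2, halogen 1):
  atom 1: O, bond orders sum to 1 (valence 2) → 1 H
  atom 2: C, bond orders sum to 4 (valence 4) → 0 H
  atom 3: O, bond orders sum to 2 (valence 2) → 0 H
  atom 4: C, bond orders sum to 2 (valence 4) → 2 H
  atom 5: C, bond orders sum to 3 (valence 4) → 1 H
  atom 6: I (halogen, monovalent) → 0 H
  atom 7: C, bond orders sum to 3 (valence 4) → 1 H
  atom 8: C, bond orders sum to 1 (valence 4) → 3 H
  atom 9: C, bond orders sum to 3 (valence 4) → 1 H
  atom 10: C, bond orders sum to 3 (valence 4) → 1 H
  atom 11: O, bond orders sum to 2 (valence 2) → 0 H
  atom 12: C, bond orders sum to 2 (valence 4) → 2 H
  atom 13: C, bond orders sum to 2 (valence 4) → 2 H
  atom 14: C, bond orders sum to 2 (valence 4) → 2 H
  atom 15: C, bond orders sum to 3 (valence 4) → 1 H
  atom 16: O, bond orders sum to 1 (valence 2) → 1 H
  atom 17: C, bond orders sum to 2 (valence 4) → 2 H
  atom 18: C, bond orders sum to 4 (valence 4) → 0 H
  atom 19: C, bond orders sum to 1 (valence 4) → 3 H
  atom 20: O, bond orders sum to 2 (valence 2) → 0 H
Totals → C:14, H:23, I:1, O:5.

C14H23IO5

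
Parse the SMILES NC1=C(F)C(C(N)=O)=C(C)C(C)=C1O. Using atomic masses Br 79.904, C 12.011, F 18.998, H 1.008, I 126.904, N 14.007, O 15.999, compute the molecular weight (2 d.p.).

First, the molecular formula is C9H11FN2O2 (counting implicit H from valence).
  C: 9 × 12.011 = 108.099
  F: 1 × 18.998 = 18.998
  H: 11 × 1.008 = 11.088
  N: 2 × 14.007 = 28.014
  O: 2 × 15.999 = 31.998
Sum: 9×12.011 + 1×18.998 + 11×1.008 + 2×14.007 + 2×15.999 = 198.197 → 198.20 g/mol.

198.20 g/mol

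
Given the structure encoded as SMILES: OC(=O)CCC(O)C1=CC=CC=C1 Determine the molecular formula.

Walk through each heavy atom and fill implicit hydrogens from standard valence (C 4, N 3, O 2, S 2, halogen 1):
  atom 1: O, bond orders sum to 1 (valence 2) → 1 H
  atom 2: C, bond orders sum to 4 (valence 4) → 0 H
  atom 3: O, bond orders sum to 2 (valence 2) → 0 H
  atom 4: C, bond orders sum to 2 (valence 4) → 2 H
  atom 5: C, bond orders sum to 2 (valence 4) → 2 H
  atom 6: C, bond orders sum to 3 (valence 4) → 1 H
  atom 7: O, bond orders sum to 1 (valence 2) → 1 H
  atom 8: C, bond orders sum to 4 (valence 4) → 0 H
  atom 9: C, bond orders sum to 3 (valence 4) → 1 H
  atom 10: C, bond orders sum to 3 (valence 4) → 1 H
  atom 11: C, bond orders sum to 3 (valence 4) → 1 H
  atom 12: C, bond orders sum to 3 (valence 4) → 1 H
  atom 13: C, bond orders sum to 3 (valence 4) → 1 H
Totals → C:10, H:12, O:3.
In Hill order: C10H12O3.

C10H12O3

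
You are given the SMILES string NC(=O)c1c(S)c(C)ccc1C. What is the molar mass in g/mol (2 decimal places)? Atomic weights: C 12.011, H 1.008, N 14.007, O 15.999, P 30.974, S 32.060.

181.25 g/mol

First, the molecular formula is C9H11NOS (counting implicit H from valence).
  C: 9 × 12.011 = 108.099
  H: 11 × 1.008 = 11.088
  N: 1 × 14.007 = 14.007
  O: 1 × 15.999 = 15.999
  S: 1 × 32.060 = 32.060
Sum: 9×12.011 + 11×1.008 + 1×14.007 + 1×15.999 + 1×32.060 = 181.253 → 181.25 g/mol.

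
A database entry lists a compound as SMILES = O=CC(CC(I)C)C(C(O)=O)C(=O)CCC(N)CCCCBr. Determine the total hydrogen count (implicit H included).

25

Walk through each heavy atom and fill implicit hydrogens from standard valence (C 4, N 3, O 2, S 2, halogen 1):
  atom 1: O, bond orders sum to 2 (valence 2) → 0 H
  atom 2: C, bond orders sum to 3 (valence 4) → 1 H
  atom 3: C, bond orders sum to 3 (valence 4) → 1 H
  atom 4: C, bond orders sum to 2 (valence 4) → 2 H
  atom 5: C, bond orders sum to 3 (valence 4) → 1 H
  atom 6: I (halogen, monovalent) → 0 H
  atom 7: C, bond orders sum to 1 (valence 4) → 3 H
  atom 8: C, bond orders sum to 3 (valence 4) → 1 H
  atom 9: C, bond orders sum to 4 (valence 4) → 0 H
  atom 10: O, bond orders sum to 1 (valence 2) → 1 H
  atom 11: O, bond orders sum to 2 (valence 2) → 0 H
  atom 12: C, bond orders sum to 4 (valence 4) → 0 H
  atom 13: O, bond orders sum to 2 (valence 2) → 0 H
  atom 14: C, bond orders sum to 2 (valence 4) → 2 H
  atom 15: C, bond orders sum to 2 (valence 4) → 2 H
  atom 16: C, bond orders sum to 3 (valence 4) → 1 H
  atom 17: N, bond orders sum to 1 (valence 3) → 2 H
  atom 18: C, bond orders sum to 2 (valence 4) → 2 H
  atom 19: C, bond orders sum to 2 (valence 4) → 2 H
  atom 20: C, bond orders sum to 2 (valence 4) → 2 H
  atom 21: C, bond orders sum to 2 (valence 4) → 2 H
  atom 22: Br (halogen, monovalent) → 0 H
Total hydrogens: 25.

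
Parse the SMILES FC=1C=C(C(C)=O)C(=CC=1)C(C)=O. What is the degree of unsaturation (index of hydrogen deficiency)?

Degree of unsaturation = (number of rings) + (number of π bonds).
Ring closures in the SMILES: 1.
π bonds: 5 double bonds (each 1 DoU) → 5 DoU from unsaturation.
Total DoU = 1 + 5 = 6.

6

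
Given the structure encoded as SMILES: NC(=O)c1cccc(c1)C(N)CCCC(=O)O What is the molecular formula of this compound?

Walk through each heavy atom and fill implicit hydrogens from standard valence (C 4, N 3, O 2, S 2, halogen 1); for lowercase aromatic atoms, an aromatic c carries 1 H when it has two neighbours and 0 H with three, and aromatic n carries 0 H:
  atom 1: N, bond orders sum to 1 (valence 3) → 2 H
  atom 2: C, bond orders sum to 4 (valence 4) → 0 H
  atom 3: O, bond orders sum to 2 (valence 2) → 0 H
  atom 4: aromatic c, 3 neighbours → 0 H
  atom 5: aromatic c, 2 neighbours → 1 H
  atom 6: aromatic c, 2 neighbours → 1 H
  atom 7: aromatic c, 2 neighbours → 1 H
  atom 8: aromatic c, 3 neighbours → 0 H
  atom 9: aromatic c, 2 neighbours → 1 H
  atom 10: C, bond orders sum to 3 (valence 4) → 1 H
  atom 11: N, bond orders sum to 1 (valence 3) → 2 H
  atom 12: C, bond orders sum to 2 (valence 4) → 2 H
  atom 13: C, bond orders sum to 2 (valence 4) → 2 H
  atom 14: C, bond orders sum to 2 (valence 4) → 2 H
  atom 15: C, bond orders sum to 4 (valence 4) → 0 H
  atom 16: O, bond orders sum to 2 (valence 2) → 0 H
  atom 17: O, bond orders sum to 1 (valence 2) → 1 H
Totals → C:12, H:16, N:2, O:3.

C12H16N2O3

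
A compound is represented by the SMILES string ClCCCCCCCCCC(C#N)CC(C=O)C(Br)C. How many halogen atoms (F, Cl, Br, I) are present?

2

Halogen atoms appear at heavy-atom positions 1, 19 (1×Br, 1×Cl).
Other groups present: 1 aldehyde, 1 nitrile.
Halogen count: 2.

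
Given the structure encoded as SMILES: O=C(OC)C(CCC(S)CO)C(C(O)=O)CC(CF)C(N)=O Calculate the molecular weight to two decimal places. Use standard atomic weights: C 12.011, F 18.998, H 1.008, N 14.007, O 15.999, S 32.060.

First, the molecular formula is C13H22FNO6S (counting implicit H from valence).
  C: 13 × 12.011 = 156.143
  F: 1 × 18.998 = 18.998
  H: 22 × 1.008 = 22.176
  N: 1 × 14.007 = 14.007
  O: 6 × 15.999 = 95.994
  S: 1 × 32.060 = 32.060
Sum: 13×12.011 + 1×18.998 + 22×1.008 + 1×14.007 + 6×15.999 + 1×32.060 = 339.378 → 339.38 g/mol.

339.38 g/mol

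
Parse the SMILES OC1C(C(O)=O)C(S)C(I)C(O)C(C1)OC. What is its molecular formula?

Walk through each heavy atom and fill implicit hydrogens from standard valence (C 4, N 3, O 2, S 2, halogen 1):
  atom 1: O, bond orders sum to 1 (valence 2) → 1 H
  atom 2: C, bond orders sum to 3 (valence 4) → 1 H
  atom 3: C, bond orders sum to 3 (valence 4) → 1 H
  atom 4: C, bond orders sum to 4 (valence 4) → 0 H
  atom 5: O, bond orders sum to 1 (valence 2) → 1 H
  atom 6: O, bond orders sum to 2 (valence 2) → 0 H
  atom 7: C, bond orders sum to 3 (valence 4) → 1 H
  atom 8: S, bond orders sum to 1 (valence 2) → 1 H
  atom 9: C, bond orders sum to 3 (valence 4) → 1 H
  atom 10: I (halogen, monovalent) → 0 H
  atom 11: C, bond orders sum to 3 (valence 4) → 1 H
  atom 12: O, bond orders sum to 1 (valence 2) → 1 H
  atom 13: C, bond orders sum to 3 (valence 4) → 1 H
  atom 14: C, bond orders sum to 2 (valence 4) → 2 H
  atom 15: O, bond orders sum to 2 (valence 2) → 0 H
  atom 16: C, bond orders sum to 1 (valence 4) → 3 H
Totals → C:9, H:15, I:1, O:5, S:1.
In Hill order: C9H15IO5S.

C9H15IO5S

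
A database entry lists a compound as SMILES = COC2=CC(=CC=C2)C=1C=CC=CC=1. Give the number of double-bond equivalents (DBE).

Degree of unsaturation = (number of rings) + (number of π bonds).
Ring closures in the SMILES: 2.
π bonds: 6 double bonds (each 1 DoU) → 6 DoU from unsaturation.
Total DoU = 2 + 6 = 8.

8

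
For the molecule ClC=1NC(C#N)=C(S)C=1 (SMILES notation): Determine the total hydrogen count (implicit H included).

3

Walk through each heavy atom and fill implicit hydrogens from standard valence (C 4, N 3, O 2, S 2, halogen 1):
  atom 1: Cl (halogen, monovalent) → 0 H
  atom 2: C, bond orders sum to 4 (valence 4) → 0 H
  atom 3: N, bond orders sum to 2 (valence 3) → 1 H
  atom 4: C, bond orders sum to 4 (valence 4) → 0 H
  atom 5: C, bond orders sum to 4 (valence 4) → 0 H
  atom 6: N, bond orders sum to 3 (valence 3) → 0 H
  atom 7: C, bond orders sum to 4 (valence 4) → 0 H
  atom 8: S, bond orders sum to 1 (valence 2) → 1 H
  atom 9: C, bond orders sum to 3 (valence 4) → 1 H
Total hydrogens: 3.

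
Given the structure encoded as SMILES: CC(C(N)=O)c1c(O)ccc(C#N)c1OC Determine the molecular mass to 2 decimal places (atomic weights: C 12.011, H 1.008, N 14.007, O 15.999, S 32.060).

First, the molecular formula is C11H12N2O3 (counting implicit H from valence).
  C: 11 × 12.011 = 132.121
  H: 12 × 1.008 = 12.096
  N: 2 × 14.007 = 28.014
  O: 3 × 15.999 = 47.997
Sum: 11×12.011 + 12×1.008 + 2×14.007 + 3×15.999 = 220.228 → 220.23 g/mol.

220.23 g/mol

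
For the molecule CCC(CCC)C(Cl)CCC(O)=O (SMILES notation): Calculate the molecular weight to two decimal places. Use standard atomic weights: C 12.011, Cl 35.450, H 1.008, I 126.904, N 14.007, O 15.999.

First, the molecular formula is C10H19ClO2 (counting implicit H from valence).
  C: 10 × 12.011 = 120.110
  Cl: 1 × 35.450 = 35.450
  H: 19 × 1.008 = 19.152
  O: 2 × 15.999 = 31.998
Sum: 10×12.011 + 1×35.450 + 19×1.008 + 2×15.999 = 206.710 → 206.71 g/mol.

206.71 g/mol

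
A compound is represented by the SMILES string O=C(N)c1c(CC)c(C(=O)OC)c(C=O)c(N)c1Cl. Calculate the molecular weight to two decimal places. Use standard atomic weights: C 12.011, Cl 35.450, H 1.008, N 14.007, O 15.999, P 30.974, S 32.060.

284.70 g/mol

First, the molecular formula is C12H13ClN2O4 (counting implicit H from valence).
  C: 12 × 12.011 = 144.132
  Cl: 1 × 35.450 = 35.450
  H: 13 × 1.008 = 13.104
  N: 2 × 14.007 = 28.014
  O: 4 × 15.999 = 63.996
Sum: 12×12.011 + 1×35.450 + 13×1.008 + 2×14.007 + 4×15.999 = 284.696 → 284.70 g/mol.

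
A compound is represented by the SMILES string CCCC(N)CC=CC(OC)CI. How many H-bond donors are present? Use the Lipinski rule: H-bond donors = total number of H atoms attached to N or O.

2

Donors: find every N or O and count the H atoms it carries.
  atom 5 (N): bond orders sum to 1 → 2 H
  atom 10 (O): bond orders sum to 2 → 0 H
Lipinski HBD = 2.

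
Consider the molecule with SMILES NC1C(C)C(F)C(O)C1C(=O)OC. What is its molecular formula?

Walk through each heavy atom and fill implicit hydrogens from standard valence (C 4, N 3, O 2, S 2, halogen 1):
  atom 1: N, bond orders sum to 1 (valence 3) → 2 H
  atom 2: C, bond orders sum to 3 (valence 4) → 1 H
  atom 3: C, bond orders sum to 3 (valence 4) → 1 H
  atom 4: C, bond orders sum to 1 (valence 4) → 3 H
  atom 5: C, bond orders sum to 3 (valence 4) → 1 H
  atom 6: F (halogen, monovalent) → 0 H
  atom 7: C, bond orders sum to 3 (valence 4) → 1 H
  atom 8: O, bond orders sum to 1 (valence 2) → 1 H
  atom 9: C, bond orders sum to 3 (valence 4) → 1 H
  atom 10: C, bond orders sum to 4 (valence 4) → 0 H
  atom 11: O, bond orders sum to 2 (valence 2) → 0 H
  atom 12: O, bond orders sum to 2 (valence 2) → 0 H
  atom 13: C, bond orders sum to 1 (valence 4) → 3 H
Totals → C:8, H:14, F:1, N:1, O:3.

C8H14FNO3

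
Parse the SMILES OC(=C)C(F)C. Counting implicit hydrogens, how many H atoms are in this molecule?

Walk through each heavy atom and fill implicit hydrogens from standard valence (C 4, N 3, O 2, S 2, halogen 1):
  atom 1: O, bond orders sum to 1 (valence 2) → 1 H
  atom 2: C, bond orders sum to 4 (valence 4) → 0 H
  atom 3: C, bond orders sum to 2 (valence 4) → 2 H
  atom 4: C, bond orders sum to 3 (valence 4) → 1 H
  atom 5: F (halogen, monovalent) → 0 H
  atom 6: C, bond orders sum to 1 (valence 4) → 3 H
Total hydrogens: 7.

7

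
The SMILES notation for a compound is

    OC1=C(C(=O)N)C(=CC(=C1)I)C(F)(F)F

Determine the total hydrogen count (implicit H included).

5

Walk through each heavy atom and fill implicit hydrogens from standard valence (C 4, N 3, O 2, S 2, halogen 1):
  atom 1: O, bond orders sum to 1 (valence 2) → 1 H
  atom 2: C, bond orders sum to 4 (valence 4) → 0 H
  atom 3: C, bond orders sum to 4 (valence 4) → 0 H
  atom 4: C, bond orders sum to 4 (valence 4) → 0 H
  atom 5: O, bond orders sum to 2 (valence 2) → 0 H
  atom 6: N, bond orders sum to 1 (valence 3) → 2 H
  atom 7: C, bond orders sum to 4 (valence 4) → 0 H
  atom 8: C, bond orders sum to 3 (valence 4) → 1 H
  atom 9: C, bond orders sum to 4 (valence 4) → 0 H
  atom 10: C, bond orders sum to 3 (valence 4) → 1 H
  atom 11: I (halogen, monovalent) → 0 H
  atom 12: C, bond orders sum to 4 (valence 4) → 0 H
  atom 13: F (halogen, monovalent) → 0 H
  atom 14: F (halogen, monovalent) → 0 H
  atom 15: F (halogen, monovalent) → 0 H
Total hydrogens: 5.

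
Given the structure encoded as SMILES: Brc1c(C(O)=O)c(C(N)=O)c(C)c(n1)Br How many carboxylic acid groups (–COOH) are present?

1

The carboxylic acid motif appears at heavy-atom position 4 in the SMILES.
Other groups present: 1 amide.
Carboxylic acid count: 1.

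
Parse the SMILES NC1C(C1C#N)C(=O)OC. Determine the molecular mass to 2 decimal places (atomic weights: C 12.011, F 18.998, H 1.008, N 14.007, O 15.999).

140.14 g/mol

First, the molecular formula is C6H8N2O2 (counting implicit H from valence).
  C: 6 × 12.011 = 72.066
  H: 8 × 1.008 = 8.064
  N: 2 × 14.007 = 28.014
  O: 2 × 15.999 = 31.998
Sum: 6×12.011 + 8×1.008 + 2×14.007 + 2×15.999 = 140.142 → 140.14 g/mol.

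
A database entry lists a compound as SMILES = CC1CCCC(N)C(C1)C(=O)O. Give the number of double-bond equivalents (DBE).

Molecular formula: C9H17NO2.
DoU = (2C + 2 + N − H − X) / 2, where X is the halogen count and O/S are ignored.
    = (2·9 + 2 + 1 − 17 − 0) / 2 = 4 / 2 = 2.

2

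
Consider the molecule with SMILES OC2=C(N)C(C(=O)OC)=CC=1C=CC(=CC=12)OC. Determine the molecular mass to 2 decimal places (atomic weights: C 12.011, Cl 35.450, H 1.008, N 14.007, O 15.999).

247.25 g/mol

First, the molecular formula is C13H13NO4 (counting implicit H from valence).
  C: 13 × 12.011 = 156.143
  H: 13 × 1.008 = 13.104
  N: 1 × 14.007 = 14.007
  O: 4 × 15.999 = 63.996
Sum: 13×12.011 + 13×1.008 + 1×14.007 + 4×15.999 = 247.250 → 247.25 g/mol.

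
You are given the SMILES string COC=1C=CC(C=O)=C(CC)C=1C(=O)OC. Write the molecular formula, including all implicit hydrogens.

Walk through each heavy atom and fill implicit hydrogens from standard valence (C 4, N 3, O 2, S 2, halogen 1):
  atom 1: C, bond orders sum to 1 (valence 4) → 3 H
  atom 2: O, bond orders sum to 2 (valence 2) → 0 H
  atom 3: C, bond orders sum to 4 (valence 4) → 0 H
  atom 4: C, bond orders sum to 3 (valence 4) → 1 H
  atom 5: C, bond orders sum to 3 (valence 4) → 1 H
  atom 6: C, bond orders sum to 4 (valence 4) → 0 H
  atom 7: C, bond orders sum to 3 (valence 4) → 1 H
  atom 8: O, bond orders sum to 2 (valence 2) → 0 H
  atom 9: C, bond orders sum to 4 (valence 4) → 0 H
  atom 10: C, bond orders sum to 2 (valence 4) → 2 H
  atom 11: C, bond orders sum to 1 (valence 4) → 3 H
  atom 12: C, bond orders sum to 4 (valence 4) → 0 H
  atom 13: C, bond orders sum to 4 (valence 4) → 0 H
  atom 14: O, bond orders sum to 2 (valence 2) → 0 H
  atom 15: O, bond orders sum to 2 (valence 2) → 0 H
  atom 16: C, bond orders sum to 1 (valence 4) → 3 H
Totals → C:12, H:14, O:4.

C12H14O4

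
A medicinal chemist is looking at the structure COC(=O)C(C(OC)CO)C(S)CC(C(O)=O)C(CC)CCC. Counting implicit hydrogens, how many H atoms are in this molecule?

Walk through each heavy atom and fill implicit hydrogens from standard valence (C 4, N 3, O 2, S 2, halogen 1):
  atom 1: C, bond orders sum to 1 (valence 4) → 3 H
  atom 2: O, bond orders sum to 2 (valence 2) → 0 H
  atom 3: C, bond orders sum to 4 (valence 4) → 0 H
  atom 4: O, bond orders sum to 2 (valence 2) → 0 H
  atom 5: C, bond orders sum to 3 (valence 4) → 1 H
  atom 6: C, bond orders sum to 3 (valence 4) → 1 H
  atom 7: O, bond orders sum to 2 (valence 2) → 0 H
  atom 8: C, bond orders sum to 1 (valence 4) → 3 H
  atom 9: C, bond orders sum to 2 (valence 4) → 2 H
  atom 10: O, bond orders sum to 1 (valence 2) → 1 H
  atom 11: C, bond orders sum to 3 (valence 4) → 1 H
  atom 12: S, bond orders sum to 1 (valence 2) → 1 H
  atom 13: C, bond orders sum to 2 (valence 4) → 2 H
  atom 14: C, bond orders sum to 3 (valence 4) → 1 H
  atom 15: C, bond orders sum to 4 (valence 4) → 0 H
  atom 16: O, bond orders sum to 1 (valence 2) → 1 H
  atom 17: O, bond orders sum to 2 (valence 2) → 0 H
  atom 18: C, bond orders sum to 3 (valence 4) → 1 H
  atom 19: C, bond orders sum to 2 (valence 4) → 2 H
  atom 20: C, bond orders sum to 1 (valence 4) → 3 H
  atom 21: C, bond orders sum to 2 (valence 4) → 2 H
  atom 22: C, bond orders sum to 2 (valence 4) → 2 H
  atom 23: C, bond orders sum to 1 (valence 4) → 3 H
Total hydrogens: 30.

30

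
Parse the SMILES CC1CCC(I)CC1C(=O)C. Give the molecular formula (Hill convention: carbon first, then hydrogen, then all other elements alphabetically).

C9H15IO

Walk through each heavy atom and fill implicit hydrogens from standard valence (C 4, N 3, O 2, S 2, halogen 1):
  atom 1: C, bond orders sum to 1 (valence 4) → 3 H
  atom 2: C, bond orders sum to 3 (valence 4) → 1 H
  atom 3: C, bond orders sum to 2 (valence 4) → 2 H
  atom 4: C, bond orders sum to 2 (valence 4) → 2 H
  atom 5: C, bond orders sum to 3 (valence 4) → 1 H
  atom 6: I (halogen, monovalent) → 0 H
  atom 7: C, bond orders sum to 2 (valence 4) → 2 H
  atom 8: C, bond orders sum to 3 (valence 4) → 1 H
  atom 9: C, bond orders sum to 4 (valence 4) → 0 H
  atom 10: O, bond orders sum to 2 (valence 2) → 0 H
  atom 11: C, bond orders sum to 1 (valence 4) → 3 H
Totals → C:9, H:15, I:1, O:1.
In Hill order: C9H15IO.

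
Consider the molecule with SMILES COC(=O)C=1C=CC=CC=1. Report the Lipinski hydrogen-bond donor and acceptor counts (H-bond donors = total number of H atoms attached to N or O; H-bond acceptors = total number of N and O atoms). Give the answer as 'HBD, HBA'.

0, 2

Donors: find every N or O and count the H atoms it carries.
  atom 2 (O): bond orders sum to 2 → 0 H
  atom 4 (O): bond orders sum to 2 → 0 H
Lipinski HBD = 0.
Acceptors: N atoms = 0, O atoms = 2 → HBA = 2.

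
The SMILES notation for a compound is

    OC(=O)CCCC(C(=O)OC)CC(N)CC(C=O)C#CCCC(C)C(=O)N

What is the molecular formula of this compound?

Walk through each heavy atom and fill implicit hydrogens from standard valence (C 4, N 3, O 2, S 2, halogen 1):
  atom 1: O, bond orders sum to 1 (valence 2) → 1 H
  atom 2: C, bond orders sum to 4 (valence 4) → 0 H
  atom 3: O, bond orders sum to 2 (valence 2) → 0 H
  atom 4: C, bond orders sum to 2 (valence 4) → 2 H
  atom 5: C, bond orders sum to 2 (valence 4) → 2 H
  atom 6: C, bond orders sum to 2 (valence 4) → 2 H
  atom 7: C, bond orders sum to 3 (valence 4) → 1 H
  atom 8: C, bond orders sum to 4 (valence 4) → 0 H
  atom 9: O, bond orders sum to 2 (valence 2) → 0 H
  atom 10: O, bond orders sum to 2 (valence 2) → 0 H
  atom 11: C, bond orders sum to 1 (valence 4) → 3 H
  atom 12: C, bond orders sum to 2 (valence 4) → 2 H
  atom 13: C, bond orders sum to 3 (valence 4) → 1 H
  atom 14: N, bond orders sum to 1 (valence 3) → 2 H
  atom 15: C, bond orders sum to 2 (valence 4) → 2 H
  atom 16: C, bond orders sum to 3 (valence 4) → 1 H
  atom 17: C, bond orders sum to 3 (valence 4) → 1 H
  atom 18: O, bond orders sum to 2 (valence 2) → 0 H
  atom 19: C, bond orders sum to 4 (valence 4) → 0 H
  atom 20: C, bond orders sum to 4 (valence 4) → 0 H
  atom 21: C, bond orders sum to 2 (valence 4) → 2 H
  atom 22: C, bond orders sum to 2 (valence 4) → 2 H
  atom 23: C, bond orders sum to 3 (valence 4) → 1 H
  atom 24: C, bond orders sum to 1 (valence 4) → 3 H
  atom 25: C, bond orders sum to 4 (valence 4) → 0 H
  atom 26: O, bond orders sum to 2 (valence 2) → 0 H
  atom 27: N, bond orders sum to 1 (valence 3) → 2 H
Totals → C:19, H:30, N:2, O:6.

C19H30N2O6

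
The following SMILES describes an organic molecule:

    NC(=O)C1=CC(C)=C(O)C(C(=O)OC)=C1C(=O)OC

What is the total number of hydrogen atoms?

Walk through each heavy atom and fill implicit hydrogens from standard valence (C 4, N 3, O 2, S 2, halogen 1):
  atom 1: N, bond orders sum to 1 (valence 3) → 2 H
  atom 2: C, bond orders sum to 4 (valence 4) → 0 H
  atom 3: O, bond orders sum to 2 (valence 2) → 0 H
  atom 4: C, bond orders sum to 4 (valence 4) → 0 H
  atom 5: C, bond orders sum to 3 (valence 4) → 1 H
  atom 6: C, bond orders sum to 4 (valence 4) → 0 H
  atom 7: C, bond orders sum to 1 (valence 4) → 3 H
  atom 8: C, bond orders sum to 4 (valence 4) → 0 H
  atom 9: O, bond orders sum to 1 (valence 2) → 1 H
  atom 10: C, bond orders sum to 4 (valence 4) → 0 H
  atom 11: C, bond orders sum to 4 (valence 4) → 0 H
  atom 12: O, bond orders sum to 2 (valence 2) → 0 H
  atom 13: O, bond orders sum to 2 (valence 2) → 0 H
  atom 14: C, bond orders sum to 1 (valence 4) → 3 H
  atom 15: C, bond orders sum to 4 (valence 4) → 0 H
  atom 16: C, bond orders sum to 4 (valence 4) → 0 H
  atom 17: O, bond orders sum to 2 (valence 2) → 0 H
  atom 18: O, bond orders sum to 2 (valence 2) → 0 H
  atom 19: C, bond orders sum to 1 (valence 4) → 3 H
Total hydrogens: 13.

13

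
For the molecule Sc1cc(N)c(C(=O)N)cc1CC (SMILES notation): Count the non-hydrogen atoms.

Every atom symbol written in the SMILES (organic subset) is one heavy atom; implicit H are not written.
Heavy atoms by element → C:9, N:2, O:1, S:1.
Total: 13.

13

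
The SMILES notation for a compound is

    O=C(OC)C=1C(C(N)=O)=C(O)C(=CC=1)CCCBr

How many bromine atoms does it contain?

Scan the SMILES for Br atoms (remember two-letter symbols like Cl and Br are single atoms).
Bromine count: 1.

1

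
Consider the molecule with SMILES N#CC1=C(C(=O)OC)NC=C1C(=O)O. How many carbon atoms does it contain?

8

Count every carbon token in the SMILES (each C, including those in ring-closure positions and inside branches).
Carbon count: 8.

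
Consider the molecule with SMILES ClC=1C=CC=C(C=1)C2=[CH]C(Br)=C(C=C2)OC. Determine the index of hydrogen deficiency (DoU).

8

Degree of unsaturation = (number of rings) + (number of π bonds).
Ring closures in the SMILES: 2.
π bonds: 6 double bonds (each 1 DoU) → 6 DoU from unsaturation.
Total DoU = 2 + 6 = 8.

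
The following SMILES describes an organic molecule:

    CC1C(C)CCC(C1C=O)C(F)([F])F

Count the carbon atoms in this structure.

Count every carbon token in the SMILES (each C, including those in ring-closure positions and inside branches).
Carbon count: 10.

10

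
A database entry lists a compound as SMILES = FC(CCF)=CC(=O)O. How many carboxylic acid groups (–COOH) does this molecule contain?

The carboxylic acid motif appears at heavy-atom position 7 in the SMILES.
Other groups present: 1 alkene.
Carboxylic acid count: 1.

1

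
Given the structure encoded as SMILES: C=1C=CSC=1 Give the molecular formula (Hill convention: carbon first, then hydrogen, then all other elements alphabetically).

Walk through each heavy atom and fill implicit hydrogens from standard valence (C 4, N 3, O 2, S 2, halogen 1):
  atom 1: C, bond orders sum to 3 (valence 4) → 1 H
  atom 2: C, bond orders sum to 3 (valence 4) → 1 H
  atom 3: C, bond orders sum to 3 (valence 4) → 1 H
  atom 4: S, bond orders sum to 2 (valence 2) → 0 H
  atom 5: C, bond orders sum to 3 (valence 4) → 1 H
Totals → C:4, H:4, S:1.

C4H4S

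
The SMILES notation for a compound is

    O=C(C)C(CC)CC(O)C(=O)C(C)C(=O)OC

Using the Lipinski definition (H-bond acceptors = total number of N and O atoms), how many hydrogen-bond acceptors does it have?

N atoms: 0; O atoms: 5.
Lipinski HBA = 0 + 5 = 5.

5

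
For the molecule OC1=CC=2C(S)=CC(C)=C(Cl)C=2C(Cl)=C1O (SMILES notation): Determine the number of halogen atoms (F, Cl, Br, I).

2

Halogen atoms appear at heavy-atom positions 11, 14 (2×Cl).
Other groups present: 2 hydroxyl, 1 thiol.
Halogen count: 2.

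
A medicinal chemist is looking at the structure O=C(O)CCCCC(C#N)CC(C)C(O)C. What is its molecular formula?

Walk through each heavy atom and fill implicit hydrogens from standard valence (C 4, N 3, O 2, S 2, halogen 1):
  atom 1: O, bond orders sum to 2 (valence 2) → 0 H
  atom 2: C, bond orders sum to 4 (valence 4) → 0 H
  atom 3: O, bond orders sum to 1 (valence 2) → 1 H
  atom 4: C, bond orders sum to 2 (valence 4) → 2 H
  atom 5: C, bond orders sum to 2 (valence 4) → 2 H
  atom 6: C, bond orders sum to 2 (valence 4) → 2 H
  atom 7: C, bond orders sum to 2 (valence 4) → 2 H
  atom 8: C, bond orders sum to 3 (valence 4) → 1 H
  atom 9: C, bond orders sum to 4 (valence 4) → 0 H
  atom 10: N, bond orders sum to 3 (valence 3) → 0 H
  atom 11: C, bond orders sum to 2 (valence 4) → 2 H
  atom 12: C, bond orders sum to 3 (valence 4) → 1 H
  atom 13: C, bond orders sum to 1 (valence 4) → 3 H
  atom 14: C, bond orders sum to 3 (valence 4) → 1 H
  atom 15: O, bond orders sum to 1 (valence 2) → 1 H
  atom 16: C, bond orders sum to 1 (valence 4) → 3 H
Totals → C:12, H:21, N:1, O:3.
In Hill order: C12H21NO3.

C12H21NO3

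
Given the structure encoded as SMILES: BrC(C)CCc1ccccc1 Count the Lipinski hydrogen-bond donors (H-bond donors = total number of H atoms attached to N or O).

Donors: find every N or O and count the H atoms it carries.
  (no N or O atoms present)
Lipinski HBD = 0.

0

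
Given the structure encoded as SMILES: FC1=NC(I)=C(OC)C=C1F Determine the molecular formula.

Walk through each heavy atom and fill implicit hydrogens from standard valence (C 4, N 3, O 2, S 2, halogen 1):
  atom 1: F (halogen, monovalent) → 0 H
  atom 2: C, bond orders sum to 4 (valence 4) → 0 H
  atom 3: N, bond orders sum to 3 (valence 3) → 0 H
  atom 4: C, bond orders sum to 4 (valence 4) → 0 H
  atom 5: I (halogen, monovalent) → 0 H
  atom 6: C, bond orders sum to 4 (valence 4) → 0 H
  atom 7: O, bond orders sum to 2 (valence 2) → 0 H
  atom 8: C, bond orders sum to 1 (valence 4) → 3 H
  atom 9: C, bond orders sum to 3 (valence 4) → 1 H
  atom 10: C, bond orders sum to 4 (valence 4) → 0 H
  atom 11: F (halogen, monovalent) → 0 H
Totals → C:6, H:4, F:2, I:1, N:1, O:1.

C6H4F2INO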